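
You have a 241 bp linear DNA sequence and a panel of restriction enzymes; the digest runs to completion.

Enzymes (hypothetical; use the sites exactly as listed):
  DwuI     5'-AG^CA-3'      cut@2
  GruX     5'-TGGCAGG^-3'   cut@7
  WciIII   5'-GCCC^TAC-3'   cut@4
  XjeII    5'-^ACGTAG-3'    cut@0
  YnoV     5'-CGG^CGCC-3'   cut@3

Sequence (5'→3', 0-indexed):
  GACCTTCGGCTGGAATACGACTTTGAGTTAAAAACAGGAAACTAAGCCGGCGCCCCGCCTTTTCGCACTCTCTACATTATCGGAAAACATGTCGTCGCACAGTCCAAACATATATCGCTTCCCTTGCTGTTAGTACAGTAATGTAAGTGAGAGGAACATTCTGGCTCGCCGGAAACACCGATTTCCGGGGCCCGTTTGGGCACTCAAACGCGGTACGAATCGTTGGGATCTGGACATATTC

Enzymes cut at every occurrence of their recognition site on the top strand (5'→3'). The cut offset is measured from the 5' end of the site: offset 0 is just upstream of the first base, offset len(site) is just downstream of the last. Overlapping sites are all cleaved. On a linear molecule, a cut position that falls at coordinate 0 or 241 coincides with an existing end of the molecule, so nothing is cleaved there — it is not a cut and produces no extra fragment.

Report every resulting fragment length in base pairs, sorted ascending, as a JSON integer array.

[50,191]

Site scan:
  DwuI (AGCA, off=2): no sites
  GruX (TGGCAGG, off=7): no sites
  WciIII (GCCCTAC, off=4): no sites
  XjeII (ACGTAG, off=0): no sites
  YnoV CGGCGCC/3: at [47] ⇒ [50]

Pooled cuts: [50]

Fragment lengths:
  [0,50): 50 bp
  [50,241): 191 bp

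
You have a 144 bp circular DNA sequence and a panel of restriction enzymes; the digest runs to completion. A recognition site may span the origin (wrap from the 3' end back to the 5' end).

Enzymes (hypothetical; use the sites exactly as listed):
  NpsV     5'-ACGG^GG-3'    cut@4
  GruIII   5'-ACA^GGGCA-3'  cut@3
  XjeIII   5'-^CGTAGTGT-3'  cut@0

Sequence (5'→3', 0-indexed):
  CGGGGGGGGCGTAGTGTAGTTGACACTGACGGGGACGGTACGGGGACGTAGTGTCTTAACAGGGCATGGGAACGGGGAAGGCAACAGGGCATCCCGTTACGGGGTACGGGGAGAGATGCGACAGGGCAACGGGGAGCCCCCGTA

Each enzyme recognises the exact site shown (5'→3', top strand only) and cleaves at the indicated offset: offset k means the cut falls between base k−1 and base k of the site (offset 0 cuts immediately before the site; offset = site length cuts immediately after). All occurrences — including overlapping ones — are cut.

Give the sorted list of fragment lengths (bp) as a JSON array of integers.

Site scan:
  NpsV (ACGGGG, off=4): starts [28, 39, 71, 98, 105, 128, 143] → cuts [3, 32, 43, 75, 102, 109, 132]
  GruIII (ACAGGGCA, off=3): starts [58, 83, 120] → cuts [61, 86, 123]
  XjeIII (CGTAGTGT, off=0): starts [9, 46] → cuts [9, 46]

Pooled cuts: [3, 9, 32, 43, 46, 61, 75, 86, 102, 109, 123, 132]

Fragments:
  3→9: 6 bp
  9→32: 23 bp
  32→43: 11 bp
  43→46: 3 bp
  46→61: 15 bp
  61→75: 14 bp
  75→86: 11 bp
  86→102: 16 bp
  102→109: 7 bp
  109→123: 14 bp
  123→132: 9 bp
  132→3 (wrap): 144-132+3 = 15 bp

[3,6,7,9,11,11,14,14,15,15,16,23]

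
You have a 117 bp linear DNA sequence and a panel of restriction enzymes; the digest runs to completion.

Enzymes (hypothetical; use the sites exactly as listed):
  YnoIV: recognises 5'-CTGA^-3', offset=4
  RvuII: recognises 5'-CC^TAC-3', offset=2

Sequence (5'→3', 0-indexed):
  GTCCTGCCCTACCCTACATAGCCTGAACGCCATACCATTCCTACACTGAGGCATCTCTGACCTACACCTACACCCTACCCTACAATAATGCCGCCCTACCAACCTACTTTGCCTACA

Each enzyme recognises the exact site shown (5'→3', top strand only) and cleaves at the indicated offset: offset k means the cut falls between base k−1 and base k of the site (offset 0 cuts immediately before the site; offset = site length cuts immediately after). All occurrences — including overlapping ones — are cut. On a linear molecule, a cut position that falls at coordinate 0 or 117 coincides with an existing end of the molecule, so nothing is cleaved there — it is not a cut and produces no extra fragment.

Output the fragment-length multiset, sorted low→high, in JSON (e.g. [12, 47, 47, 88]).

[2,4,5,5,6,7,8,8,9,9,11,12,15,16]

Scan for sites:
  YnoIV CTGA/4: at [22, 45, 56] ⇒ [26, 49, 60]
  RvuII CCTAC/2: at [7, 12, 39, 60, 66, 73, 78, 94, 102, 111] ⇒ [9, 14, 41, 62, 68, 75, 80, 96, 104, 113]

Pooled cuts: [9, 14, 26, 41, 49, 60, 62, 68, 75, 80, 96, 104, 113]

Fragment lengths:
  [0,9): 9 bp
  [9,14): 5 bp
  [14,26): 12 bp
  [26,41): 15 bp
  [41,49): 8 bp
  [49,60): 11 bp
  [60,62): 2 bp
  [62,68): 6 bp
  [68,75): 7 bp
  [75,80): 5 bp
  [80,96): 16 bp
  [96,104): 8 bp
  [104,113): 9 bp
  [113,117): 4 bp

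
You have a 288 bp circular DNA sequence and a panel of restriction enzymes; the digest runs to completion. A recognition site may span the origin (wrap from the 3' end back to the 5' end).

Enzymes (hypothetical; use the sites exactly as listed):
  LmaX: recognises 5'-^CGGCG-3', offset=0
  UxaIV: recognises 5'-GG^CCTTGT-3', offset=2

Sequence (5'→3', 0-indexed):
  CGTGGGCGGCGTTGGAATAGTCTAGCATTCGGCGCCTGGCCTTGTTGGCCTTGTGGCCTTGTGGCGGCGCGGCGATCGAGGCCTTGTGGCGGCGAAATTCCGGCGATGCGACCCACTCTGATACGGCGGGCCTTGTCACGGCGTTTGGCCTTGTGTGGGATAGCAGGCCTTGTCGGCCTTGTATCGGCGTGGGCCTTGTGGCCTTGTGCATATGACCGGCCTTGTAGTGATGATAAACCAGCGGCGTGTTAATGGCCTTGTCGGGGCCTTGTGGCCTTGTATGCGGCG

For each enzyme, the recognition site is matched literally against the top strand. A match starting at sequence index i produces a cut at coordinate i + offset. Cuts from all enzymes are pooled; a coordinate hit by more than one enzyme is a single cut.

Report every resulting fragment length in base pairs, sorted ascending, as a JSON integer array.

[5,7,8,8,8,8,8,8,8,9,9,9,9,10,10,11,11,11,12,14,18,19,22,23,23]

Per-enzyme occurrences:
  LmaX (CGGCG, off=0): starts [6, 29, 64, 69, 89, 100, 123, 138, 184, 241, 283] → cuts [6, 29, 64, 69, 89, 100, 123, 138, 184, 241, 283]
  UxaIV (GGCCTTGT, off=2): starts [37, 46, 54, 79, 128, 146, 165, 174, 191, 199, 217, 253, 264, 272] → cuts [39, 48, 56, 81, 130, 148, 167, 176, 193, 201, 219, 255, 266, 274]

All cut coordinates (distinct, sorted): [6, 29, 39, 48, 56, 64, 69, 81, 89, 100, 123, 130, 138, 148, 167, 176, 184, 193, 201, 219, 241, 255, 266, 274, 283]

Fragments:
  6→29: 23 bp
  29→39: 10 bp
  39→48: 9 bp
  48→56: 8 bp
  56→64: 8 bp
  64→69: 5 bp
  69→81: 12 bp
  81→89: 8 bp
  89→100: 11 bp
  100→123: 23 bp
  123→130: 7 bp
  130→138: 8 bp
  138→148: 10 bp
  148→167: 19 bp
  167→176: 9 bp
  176→184: 8 bp
  184→193: 9 bp
  193→201: 8 bp
  201→219: 18 bp
  219→241: 22 bp
  241→255: 14 bp
  255→266: 11 bp
  266→274: 8 bp
  274→283: 9 bp
  283→6 (wrap): 288-283+6 = 11 bp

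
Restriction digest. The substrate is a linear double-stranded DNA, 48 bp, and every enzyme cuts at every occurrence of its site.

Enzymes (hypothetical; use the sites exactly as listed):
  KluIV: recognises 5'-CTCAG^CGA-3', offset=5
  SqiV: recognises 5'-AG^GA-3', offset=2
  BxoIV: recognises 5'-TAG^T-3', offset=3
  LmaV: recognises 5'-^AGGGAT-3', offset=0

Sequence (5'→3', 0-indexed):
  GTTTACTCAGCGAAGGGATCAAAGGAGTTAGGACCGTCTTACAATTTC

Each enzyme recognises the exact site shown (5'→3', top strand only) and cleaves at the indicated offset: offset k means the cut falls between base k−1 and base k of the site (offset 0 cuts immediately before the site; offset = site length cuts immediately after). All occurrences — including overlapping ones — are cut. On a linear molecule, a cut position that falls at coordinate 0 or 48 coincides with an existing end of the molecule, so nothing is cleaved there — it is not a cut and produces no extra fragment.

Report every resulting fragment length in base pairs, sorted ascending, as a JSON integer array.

Per-enzyme occurrences:
  KluIV CTCAGCGA/5: at [5] ⇒ [10]
  SqiV AGGA/2: at [22, 29] ⇒ [24, 31]
  BxoIV (TAGT, off=3): no sites
  LmaV AGGGAT/0: at [13] ⇒ [13]

All cut coordinates (distinct, sorted): [10, 13, 24, 31]

Fragments:
  [0,10): 10 bp
  [10,13): 3 bp
  [13,24): 11 bp
  [24,31): 7 bp
  [31,48): 17 bp

[3,7,10,11,17]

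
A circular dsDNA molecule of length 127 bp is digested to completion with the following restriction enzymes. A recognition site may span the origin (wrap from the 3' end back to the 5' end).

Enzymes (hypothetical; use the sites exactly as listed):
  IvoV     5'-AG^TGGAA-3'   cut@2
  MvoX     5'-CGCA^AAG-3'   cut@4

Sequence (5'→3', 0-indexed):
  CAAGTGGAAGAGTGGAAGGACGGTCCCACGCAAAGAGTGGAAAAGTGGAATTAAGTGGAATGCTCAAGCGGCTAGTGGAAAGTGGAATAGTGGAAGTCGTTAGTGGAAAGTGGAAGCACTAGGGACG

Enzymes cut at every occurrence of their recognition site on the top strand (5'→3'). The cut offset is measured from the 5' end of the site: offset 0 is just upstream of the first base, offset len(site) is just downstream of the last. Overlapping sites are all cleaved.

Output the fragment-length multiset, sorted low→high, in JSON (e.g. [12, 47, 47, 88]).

Per-enzyme occurrences:
  IvoV AGTGGAA/2: at [2, 10, 35, 43, 53, 73, 80, 88, 101, 108] ⇒ [4, 12, 37, 45, 55, 75, 82, 90, 103, 110]
  MvoX CGCAAAG/4: at [28] ⇒ [32]

All cut coordinates (distinct, sorted): [4, 12, 32, 37, 45, 55, 75, 82, 90, 103, 110]

Fragment lengths:
  4→12: 8 bp
  12→32: 20 bp
  32→37: 5 bp
  37→45: 8 bp
  45→55: 10 bp
  55→75: 20 bp
  75→82: 7 bp
  82→90: 8 bp
  90→103: 13 bp
  103→110: 7 bp
  110→4 (wrap): 127-110+4 = 21 bp

[5,7,7,8,8,8,10,13,20,20,21]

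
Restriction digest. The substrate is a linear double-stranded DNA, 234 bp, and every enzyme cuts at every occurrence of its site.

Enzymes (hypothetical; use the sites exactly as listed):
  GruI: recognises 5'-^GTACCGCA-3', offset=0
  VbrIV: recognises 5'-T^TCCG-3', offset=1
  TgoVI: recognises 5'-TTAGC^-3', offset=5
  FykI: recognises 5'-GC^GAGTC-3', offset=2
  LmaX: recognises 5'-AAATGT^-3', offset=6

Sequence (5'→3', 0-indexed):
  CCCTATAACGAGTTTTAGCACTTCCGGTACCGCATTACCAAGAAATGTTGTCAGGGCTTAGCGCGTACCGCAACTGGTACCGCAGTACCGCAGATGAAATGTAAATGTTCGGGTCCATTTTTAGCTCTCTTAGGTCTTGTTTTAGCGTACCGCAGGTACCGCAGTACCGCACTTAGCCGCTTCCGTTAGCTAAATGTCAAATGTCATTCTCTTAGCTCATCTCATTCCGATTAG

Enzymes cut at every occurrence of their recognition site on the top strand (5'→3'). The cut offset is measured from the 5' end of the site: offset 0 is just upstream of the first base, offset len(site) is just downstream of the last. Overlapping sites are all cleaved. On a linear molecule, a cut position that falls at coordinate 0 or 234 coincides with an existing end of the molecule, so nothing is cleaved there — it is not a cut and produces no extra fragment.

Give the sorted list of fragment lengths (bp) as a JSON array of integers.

[2,3,4,4,6,7,7,8,8,9,9,9,9,12,12,14,14,17,18,19,21,22]

Scan for sites:
  GruI (GTACCGCA, off=0): starts [26, 64, 76, 84, 146, 155, 163] → cuts [26, 64, 76, 84, 146, 155, 163]
  VbrIV (TTCCG, off=1): starts [21, 180, 224] → cuts [22, 181, 225]
  TgoVI (TTAGC, off=5): starts [14, 57, 120, 141, 172, 185, 211] → cuts [19, 62, 125, 146, 177, 190, 216]
  FykI (GCGAGTC, off=2): no sites
  LmaX (AAATGT, off=6): starts [42, 96, 102, 191, 198] → cuts [48, 102, 108, 197, 204]

Pooled cuts: [19, 22, 26, 48, 62, 64, 76, 84, 102, 108, 125, 146, 155, 163, 177, 181, 190, 197, 204, 216, 225]

Fragments:
  [0,19): 19 bp
  [19,22): 3 bp
  [22,26): 4 bp
  [26,48): 22 bp
  [48,62): 14 bp
  [62,64): 2 bp
  [64,76): 12 bp
  [76,84): 8 bp
  [84,102): 18 bp
  [102,108): 6 bp
  [108,125): 17 bp
  [125,146): 21 bp
  [146,155): 9 bp
  [155,163): 8 bp
  [163,177): 14 bp
  [177,181): 4 bp
  [181,190): 9 bp
  [190,197): 7 bp
  [197,204): 7 bp
  [204,216): 12 bp
  [216,225): 9 bp
  [225,234): 9 bp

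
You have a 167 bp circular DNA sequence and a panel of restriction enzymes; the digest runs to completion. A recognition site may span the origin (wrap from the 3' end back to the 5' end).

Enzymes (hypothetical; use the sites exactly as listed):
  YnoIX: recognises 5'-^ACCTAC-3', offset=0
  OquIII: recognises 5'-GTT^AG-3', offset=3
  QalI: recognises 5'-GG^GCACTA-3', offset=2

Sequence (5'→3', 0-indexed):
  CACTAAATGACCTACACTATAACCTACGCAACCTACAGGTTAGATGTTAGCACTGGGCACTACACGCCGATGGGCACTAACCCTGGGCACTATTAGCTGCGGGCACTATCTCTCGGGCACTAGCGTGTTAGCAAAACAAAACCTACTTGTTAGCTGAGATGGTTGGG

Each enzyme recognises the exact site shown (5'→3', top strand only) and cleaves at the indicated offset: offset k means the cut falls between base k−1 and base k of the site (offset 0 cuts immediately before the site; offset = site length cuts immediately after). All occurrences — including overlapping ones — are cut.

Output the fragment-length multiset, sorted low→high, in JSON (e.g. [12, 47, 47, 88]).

[7,8,9,10,11,11,11,12,13,13,14,15,16,17]

Site scan:
  YnoIX (ACCTAC, off=0): starts [9, 21, 30, 140] → cuts [9, 21, 30, 140]
  OquIII (GTTAG, off=3): starts [38, 45, 126, 148] → cuts [41, 48, 129, 151]
  QalI (GGGCACTA, off=2): starts [54, 71, 84, 100, 114, 164] → cuts [56, 73, 86, 102, 116, 166]

All cut coordinates (distinct, sorted): [9, 21, 30, 41, 48, 56, 73, 86, 102, 116, 129, 140, 151, 166]

Fragment lengths:
  9→21: 12 bp
  21→30: 9 bp
  30→41: 11 bp
  41→48: 7 bp
  48→56: 8 bp
  56→73: 17 bp
  73→86: 13 bp
  86→102: 16 bp
  102→116: 14 bp
  116→129: 13 bp
  129→140: 11 bp
  140→151: 11 bp
  151→166: 15 bp
  166→9 (wrap): 167-166+9 = 10 bp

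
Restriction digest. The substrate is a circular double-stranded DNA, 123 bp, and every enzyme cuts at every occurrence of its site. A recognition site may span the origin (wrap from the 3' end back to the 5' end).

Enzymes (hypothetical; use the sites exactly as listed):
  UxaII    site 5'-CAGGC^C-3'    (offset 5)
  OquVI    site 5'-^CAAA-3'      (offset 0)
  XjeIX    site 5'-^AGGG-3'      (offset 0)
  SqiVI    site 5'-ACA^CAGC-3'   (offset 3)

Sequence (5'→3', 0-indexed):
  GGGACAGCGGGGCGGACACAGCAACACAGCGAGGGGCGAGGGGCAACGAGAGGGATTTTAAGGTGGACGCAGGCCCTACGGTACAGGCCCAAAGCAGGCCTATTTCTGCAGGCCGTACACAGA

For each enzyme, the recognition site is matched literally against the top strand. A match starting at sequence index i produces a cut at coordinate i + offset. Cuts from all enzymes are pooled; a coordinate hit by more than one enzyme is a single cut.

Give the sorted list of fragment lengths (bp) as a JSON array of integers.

Per-enzyme occurrences:
  UxaII (CAGGCC, off=5): starts [69, 83, 94, 108] → cuts [74, 88, 99, 113]
  OquVI (CAAA, off=0): starts [89] → cuts [89]
  XjeIX (AGGG, off=0): starts [31, 38, 50, 122] → cuts [31, 38, 50, 122]
  SqiVI (ACACAGC, off=3): starts [15, 23] → cuts [18, 26]

All cut coordinates (distinct, sorted): [18, 26, 31, 38, 50, 74, 88, 89, 99, 113, 122]

Fragments:
  18→26: 8 bp
  26→31: 5 bp
  31→38: 7 bp
  38→50: 12 bp
  50→74: 24 bp
  74→88: 14 bp
  88→89: 1 bp
  89→99: 10 bp
  99→113: 14 bp
  113→122: 9 bp
  122→18 (wrap): 123-122+18 = 19 bp

[1,5,7,8,9,10,12,14,14,19,24]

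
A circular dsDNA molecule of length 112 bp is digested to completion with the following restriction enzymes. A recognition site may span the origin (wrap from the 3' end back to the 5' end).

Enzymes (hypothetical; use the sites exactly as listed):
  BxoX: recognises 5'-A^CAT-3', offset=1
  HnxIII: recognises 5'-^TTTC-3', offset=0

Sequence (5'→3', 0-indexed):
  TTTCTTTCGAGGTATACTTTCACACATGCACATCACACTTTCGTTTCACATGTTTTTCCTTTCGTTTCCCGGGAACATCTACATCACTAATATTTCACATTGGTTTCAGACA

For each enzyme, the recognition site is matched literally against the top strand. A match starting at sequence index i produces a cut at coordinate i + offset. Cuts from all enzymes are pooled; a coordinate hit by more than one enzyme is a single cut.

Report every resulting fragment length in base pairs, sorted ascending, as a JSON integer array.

Site scan:
  BxoX ACAT/1: at [23, 29, 47, 74, 80, 96, 109] ⇒ [24, 30, 48, 75, 81, 97, 110]
  HnxIII TTTC/0: at [0, 4, 17, 38, 43, 54, 59, 64, 92, 103] ⇒ [0, 4, 17, 38, 43, 54, 59, 64, 92, 103]

Pooled cuts: [0, 4, 17, 24, 30, 38, 43, 48, 54, 59, 64, 75, 81, 92, 97, 103, 110]

Fragment lengths:
  0→4: 4 bp
  4→17: 13 bp
  17→24: 7 bp
  24→30: 6 bp
  30→38: 8 bp
  38→43: 5 bp
  43→48: 5 bp
  48→54: 6 bp
  54→59: 5 bp
  59→64: 5 bp
  64→75: 11 bp
  75→81: 6 bp
  81→92: 11 bp
  92→97: 5 bp
  97→103: 6 bp
  103→110: 7 bp
  110→0 (wrap): 112-110+0 = 2 bp

[2,4,5,5,5,5,5,6,6,6,6,7,7,8,11,11,13]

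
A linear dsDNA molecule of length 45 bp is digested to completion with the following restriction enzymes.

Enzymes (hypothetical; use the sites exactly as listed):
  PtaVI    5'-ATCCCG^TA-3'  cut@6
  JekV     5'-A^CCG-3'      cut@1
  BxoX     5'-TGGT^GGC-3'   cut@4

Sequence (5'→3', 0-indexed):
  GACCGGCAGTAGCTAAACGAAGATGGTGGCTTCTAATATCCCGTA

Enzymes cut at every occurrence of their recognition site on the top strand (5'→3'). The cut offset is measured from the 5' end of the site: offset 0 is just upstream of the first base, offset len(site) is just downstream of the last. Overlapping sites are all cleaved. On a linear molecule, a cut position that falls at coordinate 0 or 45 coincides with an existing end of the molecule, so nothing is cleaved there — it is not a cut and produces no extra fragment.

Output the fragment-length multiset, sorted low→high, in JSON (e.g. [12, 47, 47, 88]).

[2,2,16,25]

Site scan:
  PtaVI (ATCCCGTA, off=6): starts [37] → cuts [43]
  JekV (ACCG, off=1): starts [1] → cuts [2]
  BxoX (TGGTGGC, off=4): starts [23] → cuts [27]

Pooled cuts: [2, 27, 43]

Fragment lengths:
  [0,2): 2 bp
  [2,27): 25 bp
  [27,43): 16 bp
  [43,45): 2 bp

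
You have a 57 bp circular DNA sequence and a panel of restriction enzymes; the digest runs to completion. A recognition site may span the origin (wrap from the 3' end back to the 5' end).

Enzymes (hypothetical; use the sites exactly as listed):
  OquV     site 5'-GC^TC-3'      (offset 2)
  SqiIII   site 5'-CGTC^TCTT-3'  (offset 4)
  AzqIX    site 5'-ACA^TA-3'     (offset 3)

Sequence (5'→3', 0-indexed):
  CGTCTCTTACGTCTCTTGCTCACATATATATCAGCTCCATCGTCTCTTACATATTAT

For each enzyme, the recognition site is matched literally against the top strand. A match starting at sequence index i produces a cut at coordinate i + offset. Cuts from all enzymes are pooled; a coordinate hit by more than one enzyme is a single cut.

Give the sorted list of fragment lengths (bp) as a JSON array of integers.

[5,6,7,9,9,10,11]

Scan for sites:
  OquV GCTC/2: at [17, 33] ⇒ [19, 35]
  SqiIII CGTCTCTT/4: at [0, 9, 40] ⇒ [4, 13, 44]
  AzqIX ACATA/3: at [21, 48] ⇒ [24, 51]

Pooled cuts: [4, 13, 19, 24, 35, 44, 51]

Fragments:
  4→13: 9 bp
  13→19: 6 bp
  19→24: 5 bp
  24→35: 11 bp
  35→44: 9 bp
  44→51: 7 bp
  51→4 (wrap): 57-51+4 = 10 bp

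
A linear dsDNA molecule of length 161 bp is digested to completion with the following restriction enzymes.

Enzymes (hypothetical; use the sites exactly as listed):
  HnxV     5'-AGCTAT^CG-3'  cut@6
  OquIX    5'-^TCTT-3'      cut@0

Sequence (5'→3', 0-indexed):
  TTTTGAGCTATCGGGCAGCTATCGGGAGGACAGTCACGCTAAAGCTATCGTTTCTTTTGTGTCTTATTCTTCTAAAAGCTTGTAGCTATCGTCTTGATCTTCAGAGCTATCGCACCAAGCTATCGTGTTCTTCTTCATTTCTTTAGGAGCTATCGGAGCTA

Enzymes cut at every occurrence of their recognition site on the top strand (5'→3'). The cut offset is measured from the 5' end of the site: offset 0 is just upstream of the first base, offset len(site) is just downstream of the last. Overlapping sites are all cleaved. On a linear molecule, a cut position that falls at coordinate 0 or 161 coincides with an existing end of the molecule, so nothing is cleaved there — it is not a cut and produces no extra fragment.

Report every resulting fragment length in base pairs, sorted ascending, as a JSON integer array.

Per-enzyme occurrences:
  HnxV (AGCTATCG, off=6): starts [5, 16, 42, 83, 104, 117, 147] → cuts [11, 22, 48, 89, 110, 123, 153]
  OquIX (TCTT, off=0): starts [52, 61, 67, 91, 97, 128, 131, 139] → cuts [52, 61, 67, 91, 97, 128, 131, 139]

Pooled cuts: [11, 22, 48, 52, 61, 67, 89, 91, 97, 110, 123, 128, 131, 139, 153]

Fragments:
  [0,11): 11 bp
  [11,22): 11 bp
  [22,48): 26 bp
  [48,52): 4 bp
  [52,61): 9 bp
  [61,67): 6 bp
  [67,89): 22 bp
  [89,91): 2 bp
  [91,97): 6 bp
  [97,110): 13 bp
  [110,123): 13 bp
  [123,128): 5 bp
  [128,131): 3 bp
  [131,139): 8 bp
  [139,153): 14 bp
  [153,161): 8 bp

[2,3,4,5,6,6,8,8,9,11,11,13,13,14,22,26]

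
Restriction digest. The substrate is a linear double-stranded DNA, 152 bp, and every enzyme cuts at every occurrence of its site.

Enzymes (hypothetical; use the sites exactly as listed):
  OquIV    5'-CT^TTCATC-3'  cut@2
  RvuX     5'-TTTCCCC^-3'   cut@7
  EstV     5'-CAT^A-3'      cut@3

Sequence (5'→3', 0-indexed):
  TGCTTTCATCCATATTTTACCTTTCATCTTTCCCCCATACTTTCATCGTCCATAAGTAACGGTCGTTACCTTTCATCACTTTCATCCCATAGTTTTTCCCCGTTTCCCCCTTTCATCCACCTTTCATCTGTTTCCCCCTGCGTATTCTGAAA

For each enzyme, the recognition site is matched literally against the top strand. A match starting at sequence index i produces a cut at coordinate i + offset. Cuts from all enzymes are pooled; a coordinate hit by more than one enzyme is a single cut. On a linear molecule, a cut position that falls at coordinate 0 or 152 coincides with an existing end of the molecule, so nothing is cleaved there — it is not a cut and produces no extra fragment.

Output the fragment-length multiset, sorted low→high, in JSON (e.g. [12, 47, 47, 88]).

[2,3,3,4,8,9,9,9,10,11,11,12,13,15,15,18]

Per-enzyme occurrences:
  OquIV (CTTTCATC, off=2): starts [2, 20, 39, 69, 78, 109, 120] → cuts [4, 22, 41, 71, 80, 111, 122]
  RvuX (TTTCCCC, off=7): starts [28, 94, 102, 130] → cuts [35, 101, 109, 137]
  EstV (CATA, off=3): starts [10, 35, 50, 87] → cuts [13, 38, 53, 90]

Pooled cuts: [4, 13, 22, 35, 38, 41, 53, 71, 80, 90, 101, 109, 111, 122, 137]

Fragment lengths:
  [0,4): 4 bp
  [4,13): 9 bp
  [13,22): 9 bp
  [22,35): 13 bp
  [35,38): 3 bp
  [38,41): 3 bp
  [41,53): 12 bp
  [53,71): 18 bp
  [71,80): 9 bp
  [80,90): 10 bp
  [90,101): 11 bp
  [101,109): 8 bp
  [109,111): 2 bp
  [111,122): 11 bp
  [122,137): 15 bp
  [137,152): 15 bp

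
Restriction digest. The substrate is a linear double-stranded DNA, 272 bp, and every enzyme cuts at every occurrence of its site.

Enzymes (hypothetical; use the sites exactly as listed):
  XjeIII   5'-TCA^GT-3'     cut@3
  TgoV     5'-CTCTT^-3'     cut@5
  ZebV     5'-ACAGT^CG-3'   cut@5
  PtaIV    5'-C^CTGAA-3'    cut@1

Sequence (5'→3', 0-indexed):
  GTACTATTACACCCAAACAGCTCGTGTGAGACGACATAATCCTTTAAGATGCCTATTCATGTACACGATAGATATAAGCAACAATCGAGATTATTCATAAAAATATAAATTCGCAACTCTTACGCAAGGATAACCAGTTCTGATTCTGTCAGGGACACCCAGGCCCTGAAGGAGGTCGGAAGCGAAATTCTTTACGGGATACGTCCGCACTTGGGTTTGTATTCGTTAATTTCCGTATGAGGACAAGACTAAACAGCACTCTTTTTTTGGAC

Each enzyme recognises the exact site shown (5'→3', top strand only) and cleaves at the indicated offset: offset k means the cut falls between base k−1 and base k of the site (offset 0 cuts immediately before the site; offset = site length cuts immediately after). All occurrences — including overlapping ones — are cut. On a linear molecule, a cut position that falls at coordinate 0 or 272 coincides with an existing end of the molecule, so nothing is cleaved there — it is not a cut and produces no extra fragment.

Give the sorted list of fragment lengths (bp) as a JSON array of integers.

Site scan:
  XjeIII (TCAGT, off=3): no sites
  TgoV (CTCTT, off=5): starts [116, 258] → cuts [121, 263]
  ZebV (ACAGTCG, off=5): no sites
  PtaIV (CCTGAA, off=1): starts [164] → cuts [165]

Pooled cuts: [121, 165, 263]

Fragments:
  [0,121): 121 bp
  [121,165): 44 bp
  [165,263): 98 bp
  [263,272): 9 bp

[9,44,98,121]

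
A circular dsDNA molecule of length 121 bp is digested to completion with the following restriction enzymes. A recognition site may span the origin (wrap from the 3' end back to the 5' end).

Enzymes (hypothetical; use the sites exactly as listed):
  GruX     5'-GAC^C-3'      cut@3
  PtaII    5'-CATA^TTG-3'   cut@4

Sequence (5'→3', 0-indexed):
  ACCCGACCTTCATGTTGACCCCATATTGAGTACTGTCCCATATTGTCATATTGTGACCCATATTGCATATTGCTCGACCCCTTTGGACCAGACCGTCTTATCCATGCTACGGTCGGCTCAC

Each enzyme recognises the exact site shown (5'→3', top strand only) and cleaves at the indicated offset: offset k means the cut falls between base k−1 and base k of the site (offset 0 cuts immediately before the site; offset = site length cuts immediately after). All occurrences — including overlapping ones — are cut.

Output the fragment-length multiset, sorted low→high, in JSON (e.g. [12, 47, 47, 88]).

[5,5,6,7,7,8,9,10,12,17,35]

Per-enzyme occurrences:
  GruX GACC/3: at [4, 16, 54, 75, 85, 90] ⇒ [7, 19, 57, 78, 88, 93]
  PtaII CATATTG/4: at [21, 38, 46, 58, 65] ⇒ [25, 42, 50, 62, 69]

Pooled cuts: [7, 19, 25, 42, 50, 57, 62, 69, 78, 88, 93]

Fragments:
  7→19: 12 bp
  19→25: 6 bp
  25→42: 17 bp
  42→50: 8 bp
  50→57: 7 bp
  57→62: 5 bp
  62→69: 7 bp
  69→78: 9 bp
  78→88: 10 bp
  88→93: 5 bp
  93→7 (wrap): 121-93+7 = 35 bp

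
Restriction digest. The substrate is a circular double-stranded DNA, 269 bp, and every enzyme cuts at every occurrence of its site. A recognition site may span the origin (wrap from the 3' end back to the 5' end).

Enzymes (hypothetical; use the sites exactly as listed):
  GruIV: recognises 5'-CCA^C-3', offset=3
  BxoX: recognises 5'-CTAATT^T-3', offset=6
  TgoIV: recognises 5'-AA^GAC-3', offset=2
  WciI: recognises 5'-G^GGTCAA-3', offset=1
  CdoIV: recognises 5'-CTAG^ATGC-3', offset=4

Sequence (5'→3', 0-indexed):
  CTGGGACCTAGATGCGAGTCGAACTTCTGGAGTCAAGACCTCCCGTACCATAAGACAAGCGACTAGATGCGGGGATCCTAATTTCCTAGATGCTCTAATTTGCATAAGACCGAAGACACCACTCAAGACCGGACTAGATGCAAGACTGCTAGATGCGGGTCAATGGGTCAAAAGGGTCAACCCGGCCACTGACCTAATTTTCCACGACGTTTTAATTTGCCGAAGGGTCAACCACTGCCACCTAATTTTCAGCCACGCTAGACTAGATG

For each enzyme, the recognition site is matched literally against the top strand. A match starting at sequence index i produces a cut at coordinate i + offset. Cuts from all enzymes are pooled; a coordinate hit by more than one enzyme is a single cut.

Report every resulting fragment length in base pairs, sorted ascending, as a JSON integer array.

Site scan:
  GruIV CCAC/3: at [118, 185, 201, 231, 237, 252] ⇒ [121, 188, 204, 234, 240, 255]
  BxoX CTAATTT/6: at [77, 94, 193, 241] ⇒ [83, 100, 199, 247]
  TgoIV AAGAC/2: at [34, 51, 105, 112, 124, 141] ⇒ [36, 53, 107, 114, 126, 143]
  WciI GGGTCAA/1: at [156, 164, 173, 224] ⇒ [157, 165, 174, 225]
  CdoIV CTAGATGC/4: at [7, 62, 85, 133, 148, 262] ⇒ [11, 66, 89, 137, 152, 266]

Pooled cuts: [11, 36, 53, 66, 83, 89, 100, 107, 114, 121, 126, 137, 143, 152, 157, 165, 174, 188, 199, 204, 225, 234, 240, 247, 255, 266]

Fragment lengths:
  11→36: 25 bp
  36→53: 17 bp
  53→66: 13 bp
  66→83: 17 bp
  83→89: 6 bp
  89→100: 11 bp
  100→107: 7 bp
  107→114: 7 bp
  114→121: 7 bp
  121→126: 5 bp
  126→137: 11 bp
  137→143: 6 bp
  143→152: 9 bp
  152→157: 5 bp
  157→165: 8 bp
  165→174: 9 bp
  174→188: 14 bp
  188→199: 11 bp
  199→204: 5 bp
  204→225: 21 bp
  225→234: 9 bp
  234→240: 6 bp
  240→247: 7 bp
  247→255: 8 bp
  255→266: 11 bp
  266→11 (wrap): 269-266+11 = 14 bp

[5,5,5,6,6,6,7,7,7,7,8,8,9,9,9,11,11,11,11,13,14,14,17,17,21,25]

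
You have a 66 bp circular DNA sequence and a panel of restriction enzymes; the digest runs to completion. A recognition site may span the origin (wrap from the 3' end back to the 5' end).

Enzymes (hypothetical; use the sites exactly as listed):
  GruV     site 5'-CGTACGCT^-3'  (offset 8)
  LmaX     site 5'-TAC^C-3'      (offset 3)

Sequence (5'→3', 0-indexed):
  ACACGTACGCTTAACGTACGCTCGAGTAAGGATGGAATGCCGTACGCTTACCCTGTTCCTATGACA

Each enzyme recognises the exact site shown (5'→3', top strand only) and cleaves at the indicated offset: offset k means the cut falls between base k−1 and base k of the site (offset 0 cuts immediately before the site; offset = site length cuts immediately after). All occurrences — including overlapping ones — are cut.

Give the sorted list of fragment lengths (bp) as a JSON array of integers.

Scan for sites:
  GruV (CGTACGCT, off=8): starts [3, 14, 40] → cuts [11, 22, 48]
  LmaX (TACC, off=3): starts [48] → cuts [51]

All cut coordinates (distinct, sorted): [11, 22, 48, 51]

Fragment lengths:
  11→22: 11 bp
  22→48: 26 bp
  48→51: 3 bp
  51→11 (wrap): 66-51+11 = 26 bp

[3,11,26,26]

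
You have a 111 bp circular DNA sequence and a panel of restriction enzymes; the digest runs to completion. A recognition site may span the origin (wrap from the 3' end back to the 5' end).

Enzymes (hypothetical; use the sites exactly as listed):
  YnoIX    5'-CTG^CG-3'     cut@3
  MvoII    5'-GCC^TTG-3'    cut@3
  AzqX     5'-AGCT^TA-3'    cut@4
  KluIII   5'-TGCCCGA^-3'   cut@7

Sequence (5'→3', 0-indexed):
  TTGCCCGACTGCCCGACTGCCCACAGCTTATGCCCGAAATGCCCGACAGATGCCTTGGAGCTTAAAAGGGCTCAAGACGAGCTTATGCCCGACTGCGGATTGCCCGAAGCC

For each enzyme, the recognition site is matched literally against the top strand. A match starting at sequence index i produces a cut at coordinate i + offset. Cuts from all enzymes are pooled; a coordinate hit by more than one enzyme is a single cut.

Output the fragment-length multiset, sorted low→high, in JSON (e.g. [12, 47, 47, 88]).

[3,4,8,8,8,8,9,9,9,12,12,21]

Scan for sites:
  YnoIX CTGCG/3: at [92] ⇒ [95]
  MvoII GCCTTG/3: at [51, 108] ⇒ [0, 54]
  AzqX AGCTTA/4: at [24, 58, 79] ⇒ [28, 62, 83]
  KluIII TGCCCGA/7: at [1, 9, 30, 39, 85, 100] ⇒ [8, 16, 37, 46, 92, 107]

Pooled cuts: [0, 8, 16, 28, 37, 46, 54, 62, 83, 92, 95, 107]

Fragments:
  0→8: 8 bp
  8→16: 8 bp
  16→28: 12 bp
  28→37: 9 bp
  37→46: 9 bp
  46→54: 8 bp
  54→62: 8 bp
  62→83: 21 bp
  83→92: 9 bp
  92→95: 3 bp
  95→107: 12 bp
  107→0 (wrap): 111-107+0 = 4 bp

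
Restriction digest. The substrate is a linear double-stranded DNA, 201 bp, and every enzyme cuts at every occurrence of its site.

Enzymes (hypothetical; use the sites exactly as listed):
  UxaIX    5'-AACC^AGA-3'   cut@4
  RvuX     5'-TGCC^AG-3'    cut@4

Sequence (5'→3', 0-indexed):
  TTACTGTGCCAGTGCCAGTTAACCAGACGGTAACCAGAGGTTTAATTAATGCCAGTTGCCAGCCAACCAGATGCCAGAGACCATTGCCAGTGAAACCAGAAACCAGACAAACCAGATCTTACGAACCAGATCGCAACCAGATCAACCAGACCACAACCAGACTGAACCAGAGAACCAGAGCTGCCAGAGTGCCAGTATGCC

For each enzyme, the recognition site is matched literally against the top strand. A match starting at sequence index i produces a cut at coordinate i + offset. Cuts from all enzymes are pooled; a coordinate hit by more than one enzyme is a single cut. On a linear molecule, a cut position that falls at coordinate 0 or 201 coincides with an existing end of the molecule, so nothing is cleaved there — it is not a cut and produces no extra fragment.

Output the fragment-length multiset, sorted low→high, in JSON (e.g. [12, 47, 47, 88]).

[6,7,7,7,8,8,8,8,8,9,9,9,9,10,10,11,11,11,13,14,18]

Per-enzyme occurrences:
  UxaIX (AACCAGA, off=4): starts [20, 31, 64, 93, 100, 109, 123, 134, 143, 154, 164, 172] → cuts [24, 35, 68, 97, 104, 113, 127, 138, 147, 158, 168, 176]
  RvuX (TGCCAG, off=4): starts [6, 12, 49, 56, 71, 84, 181, 189] → cuts [10, 16, 53, 60, 75, 88, 185, 193]

Pooled cuts: [10, 16, 24, 35, 53, 60, 68, 75, 88, 97, 104, 113, 127, 138, 147, 158, 168, 176, 185, 193]

Fragment lengths:
  [0,10): 10 bp
  [10,16): 6 bp
  [16,24): 8 bp
  [24,35): 11 bp
  [35,53): 18 bp
  [53,60): 7 bp
  [60,68): 8 bp
  [68,75): 7 bp
  [75,88): 13 bp
  [88,97): 9 bp
  [97,104): 7 bp
  [104,113): 9 bp
  [113,127): 14 bp
  [127,138): 11 bp
  [138,147): 9 bp
  [147,158): 11 bp
  [158,168): 10 bp
  [168,176): 8 bp
  [176,185): 9 bp
  [185,193): 8 bp
  [193,201): 8 bp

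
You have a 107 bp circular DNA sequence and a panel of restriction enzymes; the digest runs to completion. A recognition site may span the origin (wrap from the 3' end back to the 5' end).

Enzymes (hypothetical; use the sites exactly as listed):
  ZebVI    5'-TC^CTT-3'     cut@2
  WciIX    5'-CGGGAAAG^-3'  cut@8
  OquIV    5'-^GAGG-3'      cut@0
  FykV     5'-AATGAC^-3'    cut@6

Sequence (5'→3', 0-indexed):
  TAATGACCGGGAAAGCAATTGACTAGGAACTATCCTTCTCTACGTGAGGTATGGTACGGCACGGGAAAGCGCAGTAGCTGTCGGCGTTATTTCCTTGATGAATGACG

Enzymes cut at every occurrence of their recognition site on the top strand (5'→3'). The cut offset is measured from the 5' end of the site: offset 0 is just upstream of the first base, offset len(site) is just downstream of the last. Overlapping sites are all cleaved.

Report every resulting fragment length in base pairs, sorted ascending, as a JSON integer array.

Site scan:
  ZebVI TCCTT/2: at [32, 91] ⇒ [34, 93]
  WciIX CGGGAAAG/8: at [7, 61] ⇒ [15, 69]
  OquIV GAGG/0: at [45] ⇒ [45]
  FykV AATGAC/6: at [1, 100] ⇒ [7, 106]

Pooled cuts: [7, 15, 34, 45, 69, 93, 106]

Fragments:
  7→15: 8 bp
  15→34: 19 bp
  34→45: 11 bp
  45→69: 24 bp
  69→93: 24 bp
  93→106: 13 bp
  106→7 (wrap): 107-106+7 = 8 bp

[8,8,11,13,19,24,24]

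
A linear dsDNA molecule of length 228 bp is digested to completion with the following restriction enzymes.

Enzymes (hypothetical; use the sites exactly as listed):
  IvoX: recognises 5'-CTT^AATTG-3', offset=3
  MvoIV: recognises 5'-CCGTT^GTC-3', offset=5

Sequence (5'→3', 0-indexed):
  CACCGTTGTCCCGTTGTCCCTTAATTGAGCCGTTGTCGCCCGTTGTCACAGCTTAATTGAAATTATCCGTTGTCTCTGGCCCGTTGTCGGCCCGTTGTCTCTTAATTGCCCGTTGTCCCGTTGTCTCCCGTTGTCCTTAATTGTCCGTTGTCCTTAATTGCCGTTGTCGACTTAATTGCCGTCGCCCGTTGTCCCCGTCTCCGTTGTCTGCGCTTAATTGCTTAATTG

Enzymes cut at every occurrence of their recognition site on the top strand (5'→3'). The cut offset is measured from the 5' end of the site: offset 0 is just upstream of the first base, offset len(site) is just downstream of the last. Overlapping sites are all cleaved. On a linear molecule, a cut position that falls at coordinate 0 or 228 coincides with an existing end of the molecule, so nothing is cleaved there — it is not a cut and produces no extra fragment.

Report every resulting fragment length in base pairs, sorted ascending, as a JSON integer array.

[5,6,6,7,7,7,8,8,8,8,10,10,10,10,10,11,11,11,12,14,15,17,17]

Scan for sites:
  IvoX CTTAATTG/3: at [19, 51, 100, 135, 152, 170, 212, 220] ⇒ [22, 54, 103, 138, 155, 173, 215, 223]
  MvoIV CCGTTGTC/5: at [2, 10, 29, 39, 66, 80, 91, 109, 117, 127, 144, 160, 185, 200] ⇒ [7, 15, 34, 44, 71, 85, 96, 114, 122, 132, 149, 165, 190, 205]

All cut coordinates (distinct, sorted): [7, 15, 22, 34, 44, 54, 71, 85, 96, 103, 114, 122, 132, 138, 149, 155, 165, 173, 190, 205, 215, 223]

Fragments:
  [0,7): 7 bp
  [7,15): 8 bp
  [15,22): 7 bp
  [22,34): 12 bp
  [34,44): 10 bp
  [44,54): 10 bp
  [54,71): 17 bp
  [71,85): 14 bp
  [85,96): 11 bp
  [96,103): 7 bp
  [103,114): 11 bp
  [114,122): 8 bp
  [122,132): 10 bp
  [132,138): 6 bp
  [138,149): 11 bp
  [149,155): 6 bp
  [155,165): 10 bp
  [165,173): 8 bp
  [173,190): 17 bp
  [190,205): 15 bp
  [205,215): 10 bp
  [215,223): 8 bp
  [223,228): 5 bp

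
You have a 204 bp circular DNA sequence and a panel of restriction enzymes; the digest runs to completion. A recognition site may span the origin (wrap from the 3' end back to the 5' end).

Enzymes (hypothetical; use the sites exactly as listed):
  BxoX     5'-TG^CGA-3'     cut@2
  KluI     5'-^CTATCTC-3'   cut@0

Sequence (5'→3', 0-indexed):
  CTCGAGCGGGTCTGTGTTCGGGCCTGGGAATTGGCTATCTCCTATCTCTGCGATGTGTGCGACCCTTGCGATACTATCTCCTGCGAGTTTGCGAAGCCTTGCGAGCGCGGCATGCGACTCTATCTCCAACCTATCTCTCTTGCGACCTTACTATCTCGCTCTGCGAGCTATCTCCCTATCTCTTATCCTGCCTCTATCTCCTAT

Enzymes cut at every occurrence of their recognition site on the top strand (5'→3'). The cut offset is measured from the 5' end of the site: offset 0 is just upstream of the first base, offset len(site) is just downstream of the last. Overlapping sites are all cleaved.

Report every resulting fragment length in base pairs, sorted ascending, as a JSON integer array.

[4,5,5,7,7,8,8,8,9,9,9,10,10,11,12,13,13,18,38]

Per-enzyme occurrences:
  BxoX (TGCGA, off=2): starts [48, 57, 66, 81, 89, 99, 112, 140, 161] → cuts [50, 59, 68, 83, 91, 101, 114, 142, 163]
  KluI (CTATCTC, off=0): starts [34, 41, 73, 119, 130, 150, 167, 175, 193, 200] → cuts [34, 41, 73, 119, 130, 150, 167, 175, 193, 200]

Pooled cuts: [34, 41, 50, 59, 68, 73, 83, 91, 101, 114, 119, 130, 142, 150, 163, 167, 175, 193, 200]

Fragments:
  34→41: 7 bp
  41→50: 9 bp
  50→59: 9 bp
  59→68: 9 bp
  68→73: 5 bp
  73→83: 10 bp
  83→91: 8 bp
  91→101: 10 bp
  101→114: 13 bp
  114→119: 5 bp
  119→130: 11 bp
  130→142: 12 bp
  142→150: 8 bp
  150→163: 13 bp
  163→167: 4 bp
  167→175: 8 bp
  175→193: 18 bp
  193→200: 7 bp
  200→34 (wrap): 204-200+34 = 38 bp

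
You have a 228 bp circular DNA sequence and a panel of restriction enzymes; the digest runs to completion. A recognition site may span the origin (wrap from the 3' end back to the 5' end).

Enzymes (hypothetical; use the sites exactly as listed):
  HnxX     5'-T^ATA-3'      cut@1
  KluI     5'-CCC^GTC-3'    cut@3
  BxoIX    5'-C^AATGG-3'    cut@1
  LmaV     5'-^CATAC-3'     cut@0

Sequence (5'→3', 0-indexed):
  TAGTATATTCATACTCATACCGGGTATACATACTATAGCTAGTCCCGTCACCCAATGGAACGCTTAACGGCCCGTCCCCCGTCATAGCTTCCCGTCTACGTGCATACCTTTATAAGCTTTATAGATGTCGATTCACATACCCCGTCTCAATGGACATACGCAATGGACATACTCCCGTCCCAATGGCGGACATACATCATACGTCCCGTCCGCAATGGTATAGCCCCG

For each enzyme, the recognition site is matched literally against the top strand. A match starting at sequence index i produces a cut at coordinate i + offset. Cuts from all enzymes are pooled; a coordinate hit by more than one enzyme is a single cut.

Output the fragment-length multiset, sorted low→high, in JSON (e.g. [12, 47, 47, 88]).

Scan for sites:
  HnxX (TATA, off=1): starts [3, 24, 33, 110, 119, 218] → cuts [4, 25, 34, 111, 120, 219]
  KluI (CCCGTC, off=3): starts [43, 70, 77, 90, 140, 173, 204] → cuts [46, 73, 80, 93, 143, 176, 207]
  BxoIX (CAATGG, off=1): starts [52, 147, 160, 180, 212] → cuts [53, 148, 161, 181, 213]
  LmaV (CATAC, off=0): starts [9, 15, 28, 102, 135, 154, 167, 190, 197] → cuts [9, 15, 28, 102, 135, 154, 167, 190, 197]

Pooled cuts: [4, 9, 15, 25, 28, 34, 46, 53, 73, 80, 93, 102, 111, 120, 135, 143, 148, 154, 161, 167, 176, 181, 190, 197, 207, 213, 219]

Fragment lengths:
  4→9: 5 bp
  9→15: 6 bp
  15→25: 10 bp
  25→28: 3 bp
  28→34: 6 bp
  34→46: 12 bp
  46→53: 7 bp
  53→73: 20 bp
  73→80: 7 bp
  80→93: 13 bp
  93→102: 9 bp
  102→111: 9 bp
  111→120: 9 bp
  120→135: 15 bp
  135→143: 8 bp
  143→148: 5 bp
  148→154: 6 bp
  154→161: 7 bp
  161→167: 6 bp
  167→176: 9 bp
  176→181: 5 bp
  181→190: 9 bp
  190→197: 7 bp
  197→207: 10 bp
  207→213: 6 bp
  213→219: 6 bp
  219→4 (wrap): 228-219+4 = 13 bp

[3,5,5,5,6,6,6,6,6,6,7,7,7,7,8,9,9,9,9,9,10,10,12,13,13,15,20]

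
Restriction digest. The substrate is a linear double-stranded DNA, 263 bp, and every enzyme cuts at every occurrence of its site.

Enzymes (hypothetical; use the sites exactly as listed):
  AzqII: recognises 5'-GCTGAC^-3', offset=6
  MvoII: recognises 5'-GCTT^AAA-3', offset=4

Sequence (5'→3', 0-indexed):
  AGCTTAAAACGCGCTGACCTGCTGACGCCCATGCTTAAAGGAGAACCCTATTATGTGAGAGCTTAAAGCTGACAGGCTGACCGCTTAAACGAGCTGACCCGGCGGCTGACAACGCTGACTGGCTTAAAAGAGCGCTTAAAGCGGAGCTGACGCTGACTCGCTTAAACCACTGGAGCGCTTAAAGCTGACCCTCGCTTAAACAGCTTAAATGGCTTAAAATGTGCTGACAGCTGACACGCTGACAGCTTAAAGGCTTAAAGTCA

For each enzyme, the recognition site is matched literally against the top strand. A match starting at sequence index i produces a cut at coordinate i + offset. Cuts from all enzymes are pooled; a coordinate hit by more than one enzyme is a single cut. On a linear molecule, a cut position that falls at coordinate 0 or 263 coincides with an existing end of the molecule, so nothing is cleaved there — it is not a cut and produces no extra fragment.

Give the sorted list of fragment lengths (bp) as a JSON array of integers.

[5,5,5,6,6,6,7,7,8,8,8,8,8,9,9,9,9,9,10,12,12,12,13,13,14,17,28]

Scan for sites:
  AzqII (GCTGAC, off=6): starts [12, 20, 67, 75, 92, 104, 113, 145, 151, 183, 222, 229, 237] → cuts [18, 26, 73, 81, 98, 110, 119, 151, 157, 189, 228, 235, 243]
  MvoII (GCTTAAA, off=4): starts [1, 32, 60, 82, 121, 133, 159, 176, 193, 202, 211, 244, 252] → cuts [5, 36, 64, 86, 125, 137, 163, 180, 197, 206, 215, 248, 256]

Pooled cuts: [5, 18, 26, 36, 64, 73, 81, 86, 98, 110, 119, 125, 137, 151, 157, 163, 180, 189, 197, 206, 215, 228, 235, 243, 248, 256]

Fragments:
  [0,5): 5 bp
  [5,18): 13 bp
  [18,26): 8 bp
  [26,36): 10 bp
  [36,64): 28 bp
  [64,73): 9 bp
  [73,81): 8 bp
  [81,86): 5 bp
  [86,98): 12 bp
  [98,110): 12 bp
  [110,119): 9 bp
  [119,125): 6 bp
  [125,137): 12 bp
  [137,151): 14 bp
  [151,157): 6 bp
  [157,163): 6 bp
  [163,180): 17 bp
  [180,189): 9 bp
  [189,197): 8 bp
  [197,206): 9 bp
  [206,215): 9 bp
  [215,228): 13 bp
  [228,235): 7 bp
  [235,243): 8 bp
  [243,248): 5 bp
  [248,256): 8 bp
  [256,263): 7 bp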